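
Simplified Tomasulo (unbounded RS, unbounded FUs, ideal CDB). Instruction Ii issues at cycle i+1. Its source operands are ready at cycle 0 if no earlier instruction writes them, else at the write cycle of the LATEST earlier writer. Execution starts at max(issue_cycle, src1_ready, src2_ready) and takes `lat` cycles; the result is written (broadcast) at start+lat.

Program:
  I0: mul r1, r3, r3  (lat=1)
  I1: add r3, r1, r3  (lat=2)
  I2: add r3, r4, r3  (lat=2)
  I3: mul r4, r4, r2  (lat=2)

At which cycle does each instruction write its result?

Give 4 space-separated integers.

I0 mul r1: issue@1 deps=(None,None) exec_start@1 write@2
I1 add r3: issue@2 deps=(0,None) exec_start@2 write@4
I2 add r3: issue@3 deps=(None,1) exec_start@4 write@6
I3 mul r4: issue@4 deps=(None,None) exec_start@4 write@6

Answer: 2 4 6 6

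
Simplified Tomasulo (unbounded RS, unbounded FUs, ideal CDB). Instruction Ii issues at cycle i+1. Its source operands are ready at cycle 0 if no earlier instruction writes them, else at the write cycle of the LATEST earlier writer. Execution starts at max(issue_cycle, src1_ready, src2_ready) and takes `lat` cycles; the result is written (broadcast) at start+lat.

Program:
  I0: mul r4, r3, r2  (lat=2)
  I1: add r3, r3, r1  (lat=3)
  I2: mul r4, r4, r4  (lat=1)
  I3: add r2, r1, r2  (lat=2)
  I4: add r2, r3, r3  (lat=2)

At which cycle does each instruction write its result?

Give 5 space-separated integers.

I0 mul r4: issue@1 deps=(None,None) exec_start@1 write@3
I1 add r3: issue@2 deps=(None,None) exec_start@2 write@5
I2 mul r4: issue@3 deps=(0,0) exec_start@3 write@4
I3 add r2: issue@4 deps=(None,None) exec_start@4 write@6
I4 add r2: issue@5 deps=(1,1) exec_start@5 write@7

Answer: 3 5 4 6 7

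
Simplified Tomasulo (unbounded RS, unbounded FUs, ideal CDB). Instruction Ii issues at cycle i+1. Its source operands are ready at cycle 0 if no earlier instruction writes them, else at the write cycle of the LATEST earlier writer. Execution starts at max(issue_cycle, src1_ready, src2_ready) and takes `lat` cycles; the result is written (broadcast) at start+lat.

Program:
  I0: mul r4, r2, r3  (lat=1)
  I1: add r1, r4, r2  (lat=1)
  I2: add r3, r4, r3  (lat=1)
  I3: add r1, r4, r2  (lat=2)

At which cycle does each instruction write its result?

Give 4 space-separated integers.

Answer: 2 3 4 6

Derivation:
I0 mul r4: issue@1 deps=(None,None) exec_start@1 write@2
I1 add r1: issue@2 deps=(0,None) exec_start@2 write@3
I2 add r3: issue@3 deps=(0,None) exec_start@3 write@4
I3 add r1: issue@4 deps=(0,None) exec_start@4 write@6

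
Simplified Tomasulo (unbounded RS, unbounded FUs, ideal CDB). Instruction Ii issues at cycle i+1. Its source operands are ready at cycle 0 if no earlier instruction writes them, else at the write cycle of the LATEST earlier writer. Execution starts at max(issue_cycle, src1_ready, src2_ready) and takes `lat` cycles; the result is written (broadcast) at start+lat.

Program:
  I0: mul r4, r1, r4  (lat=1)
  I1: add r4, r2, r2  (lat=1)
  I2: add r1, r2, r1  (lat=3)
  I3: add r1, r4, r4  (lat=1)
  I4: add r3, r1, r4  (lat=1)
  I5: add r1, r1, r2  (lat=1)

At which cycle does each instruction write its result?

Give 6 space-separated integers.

Answer: 2 3 6 5 6 7

Derivation:
I0 mul r4: issue@1 deps=(None,None) exec_start@1 write@2
I1 add r4: issue@2 deps=(None,None) exec_start@2 write@3
I2 add r1: issue@3 deps=(None,None) exec_start@3 write@6
I3 add r1: issue@4 deps=(1,1) exec_start@4 write@5
I4 add r3: issue@5 deps=(3,1) exec_start@5 write@6
I5 add r1: issue@6 deps=(3,None) exec_start@6 write@7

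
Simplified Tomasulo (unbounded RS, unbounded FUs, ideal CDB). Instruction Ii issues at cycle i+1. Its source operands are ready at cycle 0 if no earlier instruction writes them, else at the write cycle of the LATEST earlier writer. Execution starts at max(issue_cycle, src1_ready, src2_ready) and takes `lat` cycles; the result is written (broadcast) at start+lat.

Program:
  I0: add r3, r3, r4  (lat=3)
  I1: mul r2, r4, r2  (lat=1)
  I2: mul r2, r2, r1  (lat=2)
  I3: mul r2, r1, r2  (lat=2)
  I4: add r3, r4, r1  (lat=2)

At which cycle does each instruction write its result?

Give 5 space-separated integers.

I0 add r3: issue@1 deps=(None,None) exec_start@1 write@4
I1 mul r2: issue@2 deps=(None,None) exec_start@2 write@3
I2 mul r2: issue@3 deps=(1,None) exec_start@3 write@5
I3 mul r2: issue@4 deps=(None,2) exec_start@5 write@7
I4 add r3: issue@5 deps=(None,None) exec_start@5 write@7

Answer: 4 3 5 7 7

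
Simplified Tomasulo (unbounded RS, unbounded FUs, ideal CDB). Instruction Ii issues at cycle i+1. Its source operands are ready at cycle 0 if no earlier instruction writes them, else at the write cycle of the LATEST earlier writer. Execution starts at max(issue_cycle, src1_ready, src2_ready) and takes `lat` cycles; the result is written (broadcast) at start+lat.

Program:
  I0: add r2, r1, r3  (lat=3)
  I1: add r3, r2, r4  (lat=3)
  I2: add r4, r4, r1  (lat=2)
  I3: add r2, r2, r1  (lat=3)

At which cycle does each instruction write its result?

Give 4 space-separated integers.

I0 add r2: issue@1 deps=(None,None) exec_start@1 write@4
I1 add r3: issue@2 deps=(0,None) exec_start@4 write@7
I2 add r4: issue@3 deps=(None,None) exec_start@3 write@5
I3 add r2: issue@4 deps=(0,None) exec_start@4 write@7

Answer: 4 7 5 7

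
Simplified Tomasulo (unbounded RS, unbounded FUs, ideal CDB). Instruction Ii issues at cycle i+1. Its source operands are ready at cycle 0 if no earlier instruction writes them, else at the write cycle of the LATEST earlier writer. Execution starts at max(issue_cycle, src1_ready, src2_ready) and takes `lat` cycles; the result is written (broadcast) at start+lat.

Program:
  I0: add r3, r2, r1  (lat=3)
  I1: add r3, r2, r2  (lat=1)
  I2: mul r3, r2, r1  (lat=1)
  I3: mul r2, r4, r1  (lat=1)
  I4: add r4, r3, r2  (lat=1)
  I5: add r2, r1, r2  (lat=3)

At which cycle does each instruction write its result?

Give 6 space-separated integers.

I0 add r3: issue@1 deps=(None,None) exec_start@1 write@4
I1 add r3: issue@2 deps=(None,None) exec_start@2 write@3
I2 mul r3: issue@3 deps=(None,None) exec_start@3 write@4
I3 mul r2: issue@4 deps=(None,None) exec_start@4 write@5
I4 add r4: issue@5 deps=(2,3) exec_start@5 write@6
I5 add r2: issue@6 deps=(None,3) exec_start@6 write@9

Answer: 4 3 4 5 6 9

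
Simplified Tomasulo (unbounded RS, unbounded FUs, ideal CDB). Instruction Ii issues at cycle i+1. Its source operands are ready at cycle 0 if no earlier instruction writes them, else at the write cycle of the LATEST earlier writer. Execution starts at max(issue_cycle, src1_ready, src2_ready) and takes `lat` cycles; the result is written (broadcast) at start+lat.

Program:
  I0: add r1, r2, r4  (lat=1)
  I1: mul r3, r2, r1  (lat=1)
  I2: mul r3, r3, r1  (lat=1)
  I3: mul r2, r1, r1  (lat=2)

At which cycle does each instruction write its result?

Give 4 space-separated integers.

Answer: 2 3 4 6

Derivation:
I0 add r1: issue@1 deps=(None,None) exec_start@1 write@2
I1 mul r3: issue@2 deps=(None,0) exec_start@2 write@3
I2 mul r3: issue@3 deps=(1,0) exec_start@3 write@4
I3 mul r2: issue@4 deps=(0,0) exec_start@4 write@6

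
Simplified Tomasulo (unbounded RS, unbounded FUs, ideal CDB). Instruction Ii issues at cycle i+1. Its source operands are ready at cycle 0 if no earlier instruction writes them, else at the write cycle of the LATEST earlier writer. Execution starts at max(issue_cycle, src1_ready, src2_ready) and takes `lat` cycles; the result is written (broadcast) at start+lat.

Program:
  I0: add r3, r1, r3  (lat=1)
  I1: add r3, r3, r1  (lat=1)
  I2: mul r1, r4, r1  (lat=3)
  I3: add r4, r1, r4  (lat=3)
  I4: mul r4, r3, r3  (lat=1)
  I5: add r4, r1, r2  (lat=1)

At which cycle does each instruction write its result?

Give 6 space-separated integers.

Answer: 2 3 6 9 6 7

Derivation:
I0 add r3: issue@1 deps=(None,None) exec_start@1 write@2
I1 add r3: issue@2 deps=(0,None) exec_start@2 write@3
I2 mul r1: issue@3 deps=(None,None) exec_start@3 write@6
I3 add r4: issue@4 deps=(2,None) exec_start@6 write@9
I4 mul r4: issue@5 deps=(1,1) exec_start@5 write@6
I5 add r4: issue@6 deps=(2,None) exec_start@6 write@7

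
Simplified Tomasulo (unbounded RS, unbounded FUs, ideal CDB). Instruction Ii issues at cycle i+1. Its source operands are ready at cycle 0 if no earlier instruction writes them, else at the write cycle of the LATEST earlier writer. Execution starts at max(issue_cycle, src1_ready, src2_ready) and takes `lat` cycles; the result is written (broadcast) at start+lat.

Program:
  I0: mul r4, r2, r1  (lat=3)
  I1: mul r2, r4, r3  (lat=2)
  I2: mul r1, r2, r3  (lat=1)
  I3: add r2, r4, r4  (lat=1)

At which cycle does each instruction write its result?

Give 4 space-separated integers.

Answer: 4 6 7 5

Derivation:
I0 mul r4: issue@1 deps=(None,None) exec_start@1 write@4
I1 mul r2: issue@2 deps=(0,None) exec_start@4 write@6
I2 mul r1: issue@3 deps=(1,None) exec_start@6 write@7
I3 add r2: issue@4 deps=(0,0) exec_start@4 write@5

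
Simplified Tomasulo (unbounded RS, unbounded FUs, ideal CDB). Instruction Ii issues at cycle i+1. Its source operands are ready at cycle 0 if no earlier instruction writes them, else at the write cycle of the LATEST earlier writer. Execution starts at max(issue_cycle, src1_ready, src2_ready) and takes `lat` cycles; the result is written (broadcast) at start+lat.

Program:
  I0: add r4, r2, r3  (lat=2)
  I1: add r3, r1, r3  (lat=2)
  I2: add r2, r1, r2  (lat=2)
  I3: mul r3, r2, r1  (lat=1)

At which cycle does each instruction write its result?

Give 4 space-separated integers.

I0 add r4: issue@1 deps=(None,None) exec_start@1 write@3
I1 add r3: issue@2 deps=(None,None) exec_start@2 write@4
I2 add r2: issue@3 deps=(None,None) exec_start@3 write@5
I3 mul r3: issue@4 deps=(2,None) exec_start@5 write@6

Answer: 3 4 5 6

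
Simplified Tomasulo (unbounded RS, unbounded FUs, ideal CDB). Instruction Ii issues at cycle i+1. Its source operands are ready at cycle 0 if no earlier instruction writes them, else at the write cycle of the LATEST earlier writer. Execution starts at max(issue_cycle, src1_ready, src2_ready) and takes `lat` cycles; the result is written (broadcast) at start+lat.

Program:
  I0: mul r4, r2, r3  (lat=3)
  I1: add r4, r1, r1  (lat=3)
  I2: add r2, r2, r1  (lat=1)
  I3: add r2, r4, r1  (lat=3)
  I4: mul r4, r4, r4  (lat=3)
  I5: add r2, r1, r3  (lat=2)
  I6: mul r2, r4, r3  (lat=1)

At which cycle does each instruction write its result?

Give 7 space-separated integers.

Answer: 4 5 4 8 8 8 9

Derivation:
I0 mul r4: issue@1 deps=(None,None) exec_start@1 write@4
I1 add r4: issue@2 deps=(None,None) exec_start@2 write@5
I2 add r2: issue@3 deps=(None,None) exec_start@3 write@4
I3 add r2: issue@4 deps=(1,None) exec_start@5 write@8
I4 mul r4: issue@5 deps=(1,1) exec_start@5 write@8
I5 add r2: issue@6 deps=(None,None) exec_start@6 write@8
I6 mul r2: issue@7 deps=(4,None) exec_start@8 write@9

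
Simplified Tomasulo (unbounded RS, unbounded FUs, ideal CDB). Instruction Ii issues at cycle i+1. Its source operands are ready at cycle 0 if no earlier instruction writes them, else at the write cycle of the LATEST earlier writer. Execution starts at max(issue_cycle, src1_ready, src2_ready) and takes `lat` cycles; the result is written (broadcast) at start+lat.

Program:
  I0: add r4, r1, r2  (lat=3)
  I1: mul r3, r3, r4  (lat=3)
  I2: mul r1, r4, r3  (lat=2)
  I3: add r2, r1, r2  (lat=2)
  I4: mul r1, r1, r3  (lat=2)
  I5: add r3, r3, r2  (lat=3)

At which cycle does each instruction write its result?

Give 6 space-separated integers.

Answer: 4 7 9 11 11 14

Derivation:
I0 add r4: issue@1 deps=(None,None) exec_start@1 write@4
I1 mul r3: issue@2 deps=(None,0) exec_start@4 write@7
I2 mul r1: issue@3 deps=(0,1) exec_start@7 write@9
I3 add r2: issue@4 deps=(2,None) exec_start@9 write@11
I4 mul r1: issue@5 deps=(2,1) exec_start@9 write@11
I5 add r3: issue@6 deps=(1,3) exec_start@11 write@14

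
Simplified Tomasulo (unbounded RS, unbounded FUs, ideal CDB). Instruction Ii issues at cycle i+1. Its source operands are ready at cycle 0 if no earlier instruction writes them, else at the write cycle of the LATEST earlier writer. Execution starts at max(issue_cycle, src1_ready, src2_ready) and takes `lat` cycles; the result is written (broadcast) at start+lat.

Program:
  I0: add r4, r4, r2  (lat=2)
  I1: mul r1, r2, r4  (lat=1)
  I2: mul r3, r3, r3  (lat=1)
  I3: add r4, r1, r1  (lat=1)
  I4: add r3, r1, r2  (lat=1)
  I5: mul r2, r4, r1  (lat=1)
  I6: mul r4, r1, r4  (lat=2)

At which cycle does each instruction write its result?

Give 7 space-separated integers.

I0 add r4: issue@1 deps=(None,None) exec_start@1 write@3
I1 mul r1: issue@2 deps=(None,0) exec_start@3 write@4
I2 mul r3: issue@3 deps=(None,None) exec_start@3 write@4
I3 add r4: issue@4 deps=(1,1) exec_start@4 write@5
I4 add r3: issue@5 deps=(1,None) exec_start@5 write@6
I5 mul r2: issue@6 deps=(3,1) exec_start@6 write@7
I6 mul r4: issue@7 deps=(1,3) exec_start@7 write@9

Answer: 3 4 4 5 6 7 9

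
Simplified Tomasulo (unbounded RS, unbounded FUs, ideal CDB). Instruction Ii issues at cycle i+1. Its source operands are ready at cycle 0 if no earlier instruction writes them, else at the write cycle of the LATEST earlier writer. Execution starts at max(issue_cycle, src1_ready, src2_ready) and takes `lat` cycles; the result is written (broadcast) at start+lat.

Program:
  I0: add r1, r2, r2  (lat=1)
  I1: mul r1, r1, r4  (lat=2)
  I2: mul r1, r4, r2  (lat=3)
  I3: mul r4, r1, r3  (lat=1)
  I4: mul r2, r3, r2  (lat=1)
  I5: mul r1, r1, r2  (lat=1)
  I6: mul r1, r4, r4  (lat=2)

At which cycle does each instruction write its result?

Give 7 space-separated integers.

I0 add r1: issue@1 deps=(None,None) exec_start@1 write@2
I1 mul r1: issue@2 deps=(0,None) exec_start@2 write@4
I2 mul r1: issue@3 deps=(None,None) exec_start@3 write@6
I3 mul r4: issue@4 deps=(2,None) exec_start@6 write@7
I4 mul r2: issue@5 deps=(None,None) exec_start@5 write@6
I5 mul r1: issue@6 deps=(2,4) exec_start@6 write@7
I6 mul r1: issue@7 deps=(3,3) exec_start@7 write@9

Answer: 2 4 6 7 6 7 9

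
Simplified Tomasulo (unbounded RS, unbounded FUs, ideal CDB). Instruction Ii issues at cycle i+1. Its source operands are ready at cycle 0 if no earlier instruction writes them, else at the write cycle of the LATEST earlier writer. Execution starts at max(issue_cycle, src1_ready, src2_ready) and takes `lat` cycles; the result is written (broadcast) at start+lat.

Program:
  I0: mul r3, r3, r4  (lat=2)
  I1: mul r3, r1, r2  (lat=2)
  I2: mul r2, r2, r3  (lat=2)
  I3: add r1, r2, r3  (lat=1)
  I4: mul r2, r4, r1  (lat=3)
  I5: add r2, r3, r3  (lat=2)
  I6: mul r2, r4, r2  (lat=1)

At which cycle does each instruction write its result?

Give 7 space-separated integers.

Answer: 3 4 6 7 10 8 9

Derivation:
I0 mul r3: issue@1 deps=(None,None) exec_start@1 write@3
I1 mul r3: issue@2 deps=(None,None) exec_start@2 write@4
I2 mul r2: issue@3 deps=(None,1) exec_start@4 write@6
I3 add r1: issue@4 deps=(2,1) exec_start@6 write@7
I4 mul r2: issue@5 deps=(None,3) exec_start@7 write@10
I5 add r2: issue@6 deps=(1,1) exec_start@6 write@8
I6 mul r2: issue@7 deps=(None,5) exec_start@8 write@9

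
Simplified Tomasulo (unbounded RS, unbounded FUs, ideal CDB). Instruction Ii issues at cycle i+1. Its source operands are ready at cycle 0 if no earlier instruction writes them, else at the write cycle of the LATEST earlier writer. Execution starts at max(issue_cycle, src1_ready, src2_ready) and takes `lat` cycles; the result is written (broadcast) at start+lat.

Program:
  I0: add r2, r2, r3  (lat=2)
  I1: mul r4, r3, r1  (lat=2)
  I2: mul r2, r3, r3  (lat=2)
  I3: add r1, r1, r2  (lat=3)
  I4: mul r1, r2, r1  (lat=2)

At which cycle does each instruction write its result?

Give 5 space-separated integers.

Answer: 3 4 5 8 10

Derivation:
I0 add r2: issue@1 deps=(None,None) exec_start@1 write@3
I1 mul r4: issue@2 deps=(None,None) exec_start@2 write@4
I2 mul r2: issue@3 deps=(None,None) exec_start@3 write@5
I3 add r1: issue@4 deps=(None,2) exec_start@5 write@8
I4 mul r1: issue@5 deps=(2,3) exec_start@8 write@10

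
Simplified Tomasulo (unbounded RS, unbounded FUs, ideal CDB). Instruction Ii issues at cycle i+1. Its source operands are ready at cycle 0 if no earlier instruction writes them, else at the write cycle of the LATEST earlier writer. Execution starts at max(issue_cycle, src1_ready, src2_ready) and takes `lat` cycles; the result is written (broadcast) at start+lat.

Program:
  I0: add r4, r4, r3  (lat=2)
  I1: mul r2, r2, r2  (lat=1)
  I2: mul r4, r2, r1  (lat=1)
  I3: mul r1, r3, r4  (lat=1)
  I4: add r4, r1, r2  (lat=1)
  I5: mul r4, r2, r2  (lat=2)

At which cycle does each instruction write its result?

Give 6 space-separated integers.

Answer: 3 3 4 5 6 8

Derivation:
I0 add r4: issue@1 deps=(None,None) exec_start@1 write@3
I1 mul r2: issue@2 deps=(None,None) exec_start@2 write@3
I2 mul r4: issue@3 deps=(1,None) exec_start@3 write@4
I3 mul r1: issue@4 deps=(None,2) exec_start@4 write@5
I4 add r4: issue@5 deps=(3,1) exec_start@5 write@6
I5 mul r4: issue@6 deps=(1,1) exec_start@6 write@8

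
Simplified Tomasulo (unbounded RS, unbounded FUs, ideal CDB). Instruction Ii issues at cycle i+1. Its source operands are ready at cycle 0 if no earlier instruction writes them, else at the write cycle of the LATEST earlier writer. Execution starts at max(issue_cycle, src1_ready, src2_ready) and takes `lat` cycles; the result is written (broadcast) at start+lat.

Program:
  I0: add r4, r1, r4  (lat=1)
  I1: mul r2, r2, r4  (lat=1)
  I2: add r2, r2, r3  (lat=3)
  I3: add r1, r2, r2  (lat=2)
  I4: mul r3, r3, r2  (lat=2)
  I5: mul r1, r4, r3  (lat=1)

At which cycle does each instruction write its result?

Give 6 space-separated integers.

Answer: 2 3 6 8 8 9

Derivation:
I0 add r4: issue@1 deps=(None,None) exec_start@1 write@2
I1 mul r2: issue@2 deps=(None,0) exec_start@2 write@3
I2 add r2: issue@3 deps=(1,None) exec_start@3 write@6
I3 add r1: issue@4 deps=(2,2) exec_start@6 write@8
I4 mul r3: issue@5 deps=(None,2) exec_start@6 write@8
I5 mul r1: issue@6 deps=(0,4) exec_start@8 write@9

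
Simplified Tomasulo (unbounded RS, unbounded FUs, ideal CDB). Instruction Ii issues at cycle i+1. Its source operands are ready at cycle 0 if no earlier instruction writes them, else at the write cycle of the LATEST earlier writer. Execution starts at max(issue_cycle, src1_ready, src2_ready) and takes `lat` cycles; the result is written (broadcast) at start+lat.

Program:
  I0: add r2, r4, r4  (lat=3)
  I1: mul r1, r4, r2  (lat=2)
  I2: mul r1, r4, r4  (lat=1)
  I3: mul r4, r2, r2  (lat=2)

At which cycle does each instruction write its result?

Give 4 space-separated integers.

Answer: 4 6 4 6

Derivation:
I0 add r2: issue@1 deps=(None,None) exec_start@1 write@4
I1 mul r1: issue@2 deps=(None,0) exec_start@4 write@6
I2 mul r1: issue@3 deps=(None,None) exec_start@3 write@4
I3 mul r4: issue@4 deps=(0,0) exec_start@4 write@6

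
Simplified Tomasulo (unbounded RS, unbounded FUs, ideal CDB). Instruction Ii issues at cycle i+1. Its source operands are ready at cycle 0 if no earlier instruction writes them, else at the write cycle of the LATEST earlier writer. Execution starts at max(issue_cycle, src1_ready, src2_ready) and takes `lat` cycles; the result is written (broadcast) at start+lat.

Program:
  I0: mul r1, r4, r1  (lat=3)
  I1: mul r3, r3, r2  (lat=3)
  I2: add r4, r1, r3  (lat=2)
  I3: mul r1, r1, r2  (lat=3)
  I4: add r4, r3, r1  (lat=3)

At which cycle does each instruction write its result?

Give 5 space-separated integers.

Answer: 4 5 7 7 10

Derivation:
I0 mul r1: issue@1 deps=(None,None) exec_start@1 write@4
I1 mul r3: issue@2 deps=(None,None) exec_start@2 write@5
I2 add r4: issue@3 deps=(0,1) exec_start@5 write@7
I3 mul r1: issue@4 deps=(0,None) exec_start@4 write@7
I4 add r4: issue@5 deps=(1,3) exec_start@7 write@10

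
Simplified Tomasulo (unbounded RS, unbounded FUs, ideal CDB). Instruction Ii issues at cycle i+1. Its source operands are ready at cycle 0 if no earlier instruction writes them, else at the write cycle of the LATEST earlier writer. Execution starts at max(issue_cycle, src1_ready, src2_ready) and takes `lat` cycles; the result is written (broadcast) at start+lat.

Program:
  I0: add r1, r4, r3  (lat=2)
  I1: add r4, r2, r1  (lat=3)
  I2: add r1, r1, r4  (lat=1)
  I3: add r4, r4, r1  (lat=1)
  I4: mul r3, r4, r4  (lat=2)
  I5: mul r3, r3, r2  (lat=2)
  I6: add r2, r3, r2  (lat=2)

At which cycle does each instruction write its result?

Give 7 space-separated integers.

I0 add r1: issue@1 deps=(None,None) exec_start@1 write@3
I1 add r4: issue@2 deps=(None,0) exec_start@3 write@6
I2 add r1: issue@3 deps=(0,1) exec_start@6 write@7
I3 add r4: issue@4 deps=(1,2) exec_start@7 write@8
I4 mul r3: issue@5 deps=(3,3) exec_start@8 write@10
I5 mul r3: issue@6 deps=(4,None) exec_start@10 write@12
I6 add r2: issue@7 deps=(5,None) exec_start@12 write@14

Answer: 3 6 7 8 10 12 14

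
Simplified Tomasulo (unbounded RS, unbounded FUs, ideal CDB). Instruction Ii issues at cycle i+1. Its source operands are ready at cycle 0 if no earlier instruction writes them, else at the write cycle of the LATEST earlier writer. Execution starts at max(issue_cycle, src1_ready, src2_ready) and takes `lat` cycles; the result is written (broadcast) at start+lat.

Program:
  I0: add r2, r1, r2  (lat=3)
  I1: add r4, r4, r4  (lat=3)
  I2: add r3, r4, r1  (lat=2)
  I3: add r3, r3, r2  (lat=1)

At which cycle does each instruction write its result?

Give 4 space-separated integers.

Answer: 4 5 7 8

Derivation:
I0 add r2: issue@1 deps=(None,None) exec_start@1 write@4
I1 add r4: issue@2 deps=(None,None) exec_start@2 write@5
I2 add r3: issue@3 deps=(1,None) exec_start@5 write@7
I3 add r3: issue@4 deps=(2,0) exec_start@7 write@8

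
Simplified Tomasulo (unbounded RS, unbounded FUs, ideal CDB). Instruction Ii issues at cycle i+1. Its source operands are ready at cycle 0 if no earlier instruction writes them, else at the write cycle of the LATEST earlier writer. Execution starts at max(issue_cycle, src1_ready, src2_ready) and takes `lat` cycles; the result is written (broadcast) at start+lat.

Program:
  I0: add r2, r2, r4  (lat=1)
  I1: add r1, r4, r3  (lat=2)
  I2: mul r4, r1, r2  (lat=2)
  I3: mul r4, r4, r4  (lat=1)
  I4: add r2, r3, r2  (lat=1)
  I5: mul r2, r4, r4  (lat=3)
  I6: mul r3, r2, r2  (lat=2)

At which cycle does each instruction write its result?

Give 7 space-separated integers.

Answer: 2 4 6 7 6 10 12

Derivation:
I0 add r2: issue@1 deps=(None,None) exec_start@1 write@2
I1 add r1: issue@2 deps=(None,None) exec_start@2 write@4
I2 mul r4: issue@3 deps=(1,0) exec_start@4 write@6
I3 mul r4: issue@4 deps=(2,2) exec_start@6 write@7
I4 add r2: issue@5 deps=(None,0) exec_start@5 write@6
I5 mul r2: issue@6 deps=(3,3) exec_start@7 write@10
I6 mul r3: issue@7 deps=(5,5) exec_start@10 write@12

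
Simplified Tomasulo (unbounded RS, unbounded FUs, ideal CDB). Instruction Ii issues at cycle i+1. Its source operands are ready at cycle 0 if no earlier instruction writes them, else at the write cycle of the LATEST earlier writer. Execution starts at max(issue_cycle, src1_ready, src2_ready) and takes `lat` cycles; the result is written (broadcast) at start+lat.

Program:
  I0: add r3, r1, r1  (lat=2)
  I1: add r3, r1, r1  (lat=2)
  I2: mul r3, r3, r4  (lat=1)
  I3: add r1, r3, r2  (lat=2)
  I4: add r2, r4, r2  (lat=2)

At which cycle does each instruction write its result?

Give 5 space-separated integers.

I0 add r3: issue@1 deps=(None,None) exec_start@1 write@3
I1 add r3: issue@2 deps=(None,None) exec_start@2 write@4
I2 mul r3: issue@3 deps=(1,None) exec_start@4 write@5
I3 add r1: issue@4 deps=(2,None) exec_start@5 write@7
I4 add r2: issue@5 deps=(None,None) exec_start@5 write@7

Answer: 3 4 5 7 7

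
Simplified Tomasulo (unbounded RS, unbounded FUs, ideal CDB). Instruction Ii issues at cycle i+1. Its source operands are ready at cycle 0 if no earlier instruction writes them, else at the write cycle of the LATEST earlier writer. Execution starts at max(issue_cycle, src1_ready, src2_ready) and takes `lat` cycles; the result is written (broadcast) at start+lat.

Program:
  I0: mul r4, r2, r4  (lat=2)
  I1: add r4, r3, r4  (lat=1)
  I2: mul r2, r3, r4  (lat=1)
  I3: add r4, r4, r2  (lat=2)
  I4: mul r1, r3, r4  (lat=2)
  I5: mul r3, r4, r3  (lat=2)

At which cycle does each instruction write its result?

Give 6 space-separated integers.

I0 mul r4: issue@1 deps=(None,None) exec_start@1 write@3
I1 add r4: issue@2 deps=(None,0) exec_start@3 write@4
I2 mul r2: issue@3 deps=(None,1) exec_start@4 write@5
I3 add r4: issue@4 deps=(1,2) exec_start@5 write@7
I4 mul r1: issue@5 deps=(None,3) exec_start@7 write@9
I5 mul r3: issue@6 deps=(3,None) exec_start@7 write@9

Answer: 3 4 5 7 9 9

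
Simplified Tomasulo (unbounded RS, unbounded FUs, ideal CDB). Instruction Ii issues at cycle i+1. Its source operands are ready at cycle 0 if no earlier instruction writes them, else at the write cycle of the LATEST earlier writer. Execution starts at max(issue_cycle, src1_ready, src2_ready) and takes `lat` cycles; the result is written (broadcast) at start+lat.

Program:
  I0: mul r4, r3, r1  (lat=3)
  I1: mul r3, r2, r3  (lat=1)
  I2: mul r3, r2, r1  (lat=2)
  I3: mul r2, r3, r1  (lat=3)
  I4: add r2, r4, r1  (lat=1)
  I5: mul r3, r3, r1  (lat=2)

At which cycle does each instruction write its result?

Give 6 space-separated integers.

Answer: 4 3 5 8 6 8

Derivation:
I0 mul r4: issue@1 deps=(None,None) exec_start@1 write@4
I1 mul r3: issue@2 deps=(None,None) exec_start@2 write@3
I2 mul r3: issue@3 deps=(None,None) exec_start@3 write@5
I3 mul r2: issue@4 deps=(2,None) exec_start@5 write@8
I4 add r2: issue@5 deps=(0,None) exec_start@5 write@6
I5 mul r3: issue@6 deps=(2,None) exec_start@6 write@8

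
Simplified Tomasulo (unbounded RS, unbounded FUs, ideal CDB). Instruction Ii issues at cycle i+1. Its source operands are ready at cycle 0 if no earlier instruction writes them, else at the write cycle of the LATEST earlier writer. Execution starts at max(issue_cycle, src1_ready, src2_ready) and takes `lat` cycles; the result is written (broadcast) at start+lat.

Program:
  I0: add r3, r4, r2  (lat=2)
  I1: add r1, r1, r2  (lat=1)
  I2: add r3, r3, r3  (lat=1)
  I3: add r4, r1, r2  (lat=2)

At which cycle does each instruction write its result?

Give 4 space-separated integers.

I0 add r3: issue@1 deps=(None,None) exec_start@1 write@3
I1 add r1: issue@2 deps=(None,None) exec_start@2 write@3
I2 add r3: issue@3 deps=(0,0) exec_start@3 write@4
I3 add r4: issue@4 deps=(1,None) exec_start@4 write@6

Answer: 3 3 4 6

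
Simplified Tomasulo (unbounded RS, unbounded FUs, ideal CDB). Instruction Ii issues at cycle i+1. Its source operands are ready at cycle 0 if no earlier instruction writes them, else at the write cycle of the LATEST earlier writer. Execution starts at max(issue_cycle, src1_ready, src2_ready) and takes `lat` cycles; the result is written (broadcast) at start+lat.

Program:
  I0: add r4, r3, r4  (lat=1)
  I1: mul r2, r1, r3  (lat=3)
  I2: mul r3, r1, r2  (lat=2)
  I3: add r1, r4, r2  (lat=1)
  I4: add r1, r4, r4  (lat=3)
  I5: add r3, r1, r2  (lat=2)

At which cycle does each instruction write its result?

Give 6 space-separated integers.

Answer: 2 5 7 6 8 10

Derivation:
I0 add r4: issue@1 deps=(None,None) exec_start@1 write@2
I1 mul r2: issue@2 deps=(None,None) exec_start@2 write@5
I2 mul r3: issue@3 deps=(None,1) exec_start@5 write@7
I3 add r1: issue@4 deps=(0,1) exec_start@5 write@6
I4 add r1: issue@5 deps=(0,0) exec_start@5 write@8
I5 add r3: issue@6 deps=(4,1) exec_start@8 write@10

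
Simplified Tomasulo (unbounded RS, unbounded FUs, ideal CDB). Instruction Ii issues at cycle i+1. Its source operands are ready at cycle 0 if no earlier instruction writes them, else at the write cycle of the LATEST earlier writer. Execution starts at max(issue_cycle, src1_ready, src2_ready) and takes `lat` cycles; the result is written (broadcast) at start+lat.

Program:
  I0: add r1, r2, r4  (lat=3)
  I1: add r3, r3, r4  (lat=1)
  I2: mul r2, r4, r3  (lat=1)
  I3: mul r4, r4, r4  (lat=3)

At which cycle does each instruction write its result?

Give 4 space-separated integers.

Answer: 4 3 4 7

Derivation:
I0 add r1: issue@1 deps=(None,None) exec_start@1 write@4
I1 add r3: issue@2 deps=(None,None) exec_start@2 write@3
I2 mul r2: issue@3 deps=(None,1) exec_start@3 write@4
I3 mul r4: issue@4 deps=(None,None) exec_start@4 write@7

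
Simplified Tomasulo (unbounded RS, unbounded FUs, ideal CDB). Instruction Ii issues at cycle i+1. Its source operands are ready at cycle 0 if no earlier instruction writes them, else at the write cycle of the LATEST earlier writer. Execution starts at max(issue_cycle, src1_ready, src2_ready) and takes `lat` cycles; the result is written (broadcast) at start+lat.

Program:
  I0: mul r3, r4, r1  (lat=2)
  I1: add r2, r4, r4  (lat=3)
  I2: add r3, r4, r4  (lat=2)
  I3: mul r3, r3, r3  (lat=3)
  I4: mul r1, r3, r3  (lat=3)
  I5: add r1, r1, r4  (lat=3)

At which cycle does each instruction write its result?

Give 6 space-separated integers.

Answer: 3 5 5 8 11 14

Derivation:
I0 mul r3: issue@1 deps=(None,None) exec_start@1 write@3
I1 add r2: issue@2 deps=(None,None) exec_start@2 write@5
I2 add r3: issue@3 deps=(None,None) exec_start@3 write@5
I3 mul r3: issue@4 deps=(2,2) exec_start@5 write@8
I4 mul r1: issue@5 deps=(3,3) exec_start@8 write@11
I5 add r1: issue@6 deps=(4,None) exec_start@11 write@14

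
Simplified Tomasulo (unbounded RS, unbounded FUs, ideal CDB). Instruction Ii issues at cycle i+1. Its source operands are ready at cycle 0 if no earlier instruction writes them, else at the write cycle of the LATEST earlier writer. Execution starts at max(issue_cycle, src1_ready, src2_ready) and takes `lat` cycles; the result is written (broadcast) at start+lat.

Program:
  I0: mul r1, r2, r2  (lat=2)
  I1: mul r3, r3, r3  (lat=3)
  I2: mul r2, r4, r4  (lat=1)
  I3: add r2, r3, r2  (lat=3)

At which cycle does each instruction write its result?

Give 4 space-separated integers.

Answer: 3 5 4 8

Derivation:
I0 mul r1: issue@1 deps=(None,None) exec_start@1 write@3
I1 mul r3: issue@2 deps=(None,None) exec_start@2 write@5
I2 mul r2: issue@3 deps=(None,None) exec_start@3 write@4
I3 add r2: issue@4 deps=(1,2) exec_start@5 write@8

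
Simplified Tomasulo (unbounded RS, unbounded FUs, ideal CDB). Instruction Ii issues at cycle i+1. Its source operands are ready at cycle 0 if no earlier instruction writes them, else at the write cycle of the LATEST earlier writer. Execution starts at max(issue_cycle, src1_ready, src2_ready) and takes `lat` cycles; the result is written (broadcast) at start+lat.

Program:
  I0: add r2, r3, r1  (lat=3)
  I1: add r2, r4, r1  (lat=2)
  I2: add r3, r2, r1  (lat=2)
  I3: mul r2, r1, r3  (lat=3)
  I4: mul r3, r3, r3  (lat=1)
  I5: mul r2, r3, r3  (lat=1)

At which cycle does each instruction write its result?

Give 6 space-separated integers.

I0 add r2: issue@1 deps=(None,None) exec_start@1 write@4
I1 add r2: issue@2 deps=(None,None) exec_start@2 write@4
I2 add r3: issue@3 deps=(1,None) exec_start@4 write@6
I3 mul r2: issue@4 deps=(None,2) exec_start@6 write@9
I4 mul r3: issue@5 deps=(2,2) exec_start@6 write@7
I5 mul r2: issue@6 deps=(4,4) exec_start@7 write@8

Answer: 4 4 6 9 7 8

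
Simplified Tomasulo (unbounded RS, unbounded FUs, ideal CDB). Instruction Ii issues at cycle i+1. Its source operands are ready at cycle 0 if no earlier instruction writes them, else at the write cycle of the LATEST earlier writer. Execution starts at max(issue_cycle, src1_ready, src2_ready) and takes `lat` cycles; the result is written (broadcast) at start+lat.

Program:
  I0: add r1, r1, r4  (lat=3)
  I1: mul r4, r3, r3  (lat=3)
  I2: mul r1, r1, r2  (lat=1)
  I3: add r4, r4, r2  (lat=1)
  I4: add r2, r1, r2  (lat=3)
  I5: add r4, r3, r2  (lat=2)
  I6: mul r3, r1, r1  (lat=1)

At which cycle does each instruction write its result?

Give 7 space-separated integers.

Answer: 4 5 5 6 8 10 8

Derivation:
I0 add r1: issue@1 deps=(None,None) exec_start@1 write@4
I1 mul r4: issue@2 deps=(None,None) exec_start@2 write@5
I2 mul r1: issue@3 deps=(0,None) exec_start@4 write@5
I3 add r4: issue@4 deps=(1,None) exec_start@5 write@6
I4 add r2: issue@5 deps=(2,None) exec_start@5 write@8
I5 add r4: issue@6 deps=(None,4) exec_start@8 write@10
I6 mul r3: issue@7 deps=(2,2) exec_start@7 write@8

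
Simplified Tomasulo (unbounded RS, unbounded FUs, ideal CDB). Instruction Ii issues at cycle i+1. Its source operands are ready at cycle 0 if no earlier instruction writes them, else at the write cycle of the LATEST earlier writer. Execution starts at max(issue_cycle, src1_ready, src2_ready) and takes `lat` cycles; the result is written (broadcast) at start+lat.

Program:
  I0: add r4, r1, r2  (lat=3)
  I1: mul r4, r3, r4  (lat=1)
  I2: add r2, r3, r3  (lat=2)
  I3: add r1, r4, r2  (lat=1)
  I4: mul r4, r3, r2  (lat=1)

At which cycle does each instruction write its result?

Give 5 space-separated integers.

Answer: 4 5 5 6 6

Derivation:
I0 add r4: issue@1 deps=(None,None) exec_start@1 write@4
I1 mul r4: issue@2 deps=(None,0) exec_start@4 write@5
I2 add r2: issue@3 deps=(None,None) exec_start@3 write@5
I3 add r1: issue@4 deps=(1,2) exec_start@5 write@6
I4 mul r4: issue@5 deps=(None,2) exec_start@5 write@6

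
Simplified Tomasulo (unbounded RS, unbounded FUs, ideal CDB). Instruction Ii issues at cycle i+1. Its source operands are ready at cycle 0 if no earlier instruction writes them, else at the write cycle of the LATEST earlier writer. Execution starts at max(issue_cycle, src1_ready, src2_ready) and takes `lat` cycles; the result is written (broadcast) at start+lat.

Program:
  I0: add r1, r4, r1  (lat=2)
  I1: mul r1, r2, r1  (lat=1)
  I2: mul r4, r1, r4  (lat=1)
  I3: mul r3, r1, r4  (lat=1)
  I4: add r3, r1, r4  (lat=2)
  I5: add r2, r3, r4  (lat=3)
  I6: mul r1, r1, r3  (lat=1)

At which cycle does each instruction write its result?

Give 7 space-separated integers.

Answer: 3 4 5 6 7 10 8

Derivation:
I0 add r1: issue@1 deps=(None,None) exec_start@1 write@3
I1 mul r1: issue@2 deps=(None,0) exec_start@3 write@4
I2 mul r4: issue@3 deps=(1,None) exec_start@4 write@5
I3 mul r3: issue@4 deps=(1,2) exec_start@5 write@6
I4 add r3: issue@5 deps=(1,2) exec_start@5 write@7
I5 add r2: issue@6 deps=(4,2) exec_start@7 write@10
I6 mul r1: issue@7 deps=(1,4) exec_start@7 write@8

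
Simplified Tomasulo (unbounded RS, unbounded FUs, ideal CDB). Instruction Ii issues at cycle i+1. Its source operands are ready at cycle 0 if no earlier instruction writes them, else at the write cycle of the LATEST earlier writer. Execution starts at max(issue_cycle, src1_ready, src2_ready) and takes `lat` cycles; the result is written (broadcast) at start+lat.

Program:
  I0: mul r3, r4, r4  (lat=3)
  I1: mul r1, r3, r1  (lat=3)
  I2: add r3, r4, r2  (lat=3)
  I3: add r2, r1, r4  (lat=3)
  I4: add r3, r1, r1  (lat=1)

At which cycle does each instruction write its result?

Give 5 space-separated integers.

I0 mul r3: issue@1 deps=(None,None) exec_start@1 write@4
I1 mul r1: issue@2 deps=(0,None) exec_start@4 write@7
I2 add r3: issue@3 deps=(None,None) exec_start@3 write@6
I3 add r2: issue@4 deps=(1,None) exec_start@7 write@10
I4 add r3: issue@5 deps=(1,1) exec_start@7 write@8

Answer: 4 7 6 10 8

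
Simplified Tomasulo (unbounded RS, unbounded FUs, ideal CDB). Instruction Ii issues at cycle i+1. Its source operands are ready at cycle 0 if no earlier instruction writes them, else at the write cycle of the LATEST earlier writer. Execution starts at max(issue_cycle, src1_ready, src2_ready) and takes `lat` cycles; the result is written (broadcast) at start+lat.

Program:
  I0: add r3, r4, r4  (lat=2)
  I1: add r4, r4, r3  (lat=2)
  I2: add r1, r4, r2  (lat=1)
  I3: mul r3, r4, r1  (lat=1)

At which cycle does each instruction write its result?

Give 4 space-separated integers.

I0 add r3: issue@1 deps=(None,None) exec_start@1 write@3
I1 add r4: issue@2 deps=(None,0) exec_start@3 write@5
I2 add r1: issue@3 deps=(1,None) exec_start@5 write@6
I3 mul r3: issue@4 deps=(1,2) exec_start@6 write@7

Answer: 3 5 6 7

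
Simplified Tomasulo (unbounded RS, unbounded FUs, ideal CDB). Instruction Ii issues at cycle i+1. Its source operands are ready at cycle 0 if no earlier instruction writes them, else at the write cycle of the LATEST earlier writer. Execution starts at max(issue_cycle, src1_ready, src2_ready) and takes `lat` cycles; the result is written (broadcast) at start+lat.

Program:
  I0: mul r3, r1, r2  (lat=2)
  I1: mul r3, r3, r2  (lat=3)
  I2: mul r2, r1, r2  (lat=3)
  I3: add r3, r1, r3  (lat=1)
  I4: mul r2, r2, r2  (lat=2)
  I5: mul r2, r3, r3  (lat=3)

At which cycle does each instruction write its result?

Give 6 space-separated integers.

Answer: 3 6 6 7 8 10

Derivation:
I0 mul r3: issue@1 deps=(None,None) exec_start@1 write@3
I1 mul r3: issue@2 deps=(0,None) exec_start@3 write@6
I2 mul r2: issue@3 deps=(None,None) exec_start@3 write@6
I3 add r3: issue@4 deps=(None,1) exec_start@6 write@7
I4 mul r2: issue@5 deps=(2,2) exec_start@6 write@8
I5 mul r2: issue@6 deps=(3,3) exec_start@7 write@10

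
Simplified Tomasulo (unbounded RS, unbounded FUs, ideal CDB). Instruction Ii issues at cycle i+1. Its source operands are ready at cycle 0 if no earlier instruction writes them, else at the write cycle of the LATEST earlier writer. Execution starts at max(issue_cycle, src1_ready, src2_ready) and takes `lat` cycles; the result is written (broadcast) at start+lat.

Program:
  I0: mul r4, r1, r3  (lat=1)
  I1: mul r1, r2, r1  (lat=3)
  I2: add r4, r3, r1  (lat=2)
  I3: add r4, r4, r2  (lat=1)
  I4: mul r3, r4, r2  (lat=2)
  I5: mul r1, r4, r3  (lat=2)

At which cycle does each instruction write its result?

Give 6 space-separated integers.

Answer: 2 5 7 8 10 12

Derivation:
I0 mul r4: issue@1 deps=(None,None) exec_start@1 write@2
I1 mul r1: issue@2 deps=(None,None) exec_start@2 write@5
I2 add r4: issue@3 deps=(None,1) exec_start@5 write@7
I3 add r4: issue@4 deps=(2,None) exec_start@7 write@8
I4 mul r3: issue@5 deps=(3,None) exec_start@8 write@10
I5 mul r1: issue@6 deps=(3,4) exec_start@10 write@12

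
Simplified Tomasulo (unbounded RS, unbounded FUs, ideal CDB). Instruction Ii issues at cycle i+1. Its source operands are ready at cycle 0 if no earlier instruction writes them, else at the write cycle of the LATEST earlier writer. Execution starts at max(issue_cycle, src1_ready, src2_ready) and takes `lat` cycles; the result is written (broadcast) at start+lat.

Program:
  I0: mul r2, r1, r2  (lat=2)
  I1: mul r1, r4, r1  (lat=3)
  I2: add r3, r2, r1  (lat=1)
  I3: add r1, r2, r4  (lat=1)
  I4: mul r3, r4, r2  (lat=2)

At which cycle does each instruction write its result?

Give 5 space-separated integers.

Answer: 3 5 6 5 7

Derivation:
I0 mul r2: issue@1 deps=(None,None) exec_start@1 write@3
I1 mul r1: issue@2 deps=(None,None) exec_start@2 write@5
I2 add r3: issue@3 deps=(0,1) exec_start@5 write@6
I3 add r1: issue@4 deps=(0,None) exec_start@4 write@5
I4 mul r3: issue@5 deps=(None,0) exec_start@5 write@7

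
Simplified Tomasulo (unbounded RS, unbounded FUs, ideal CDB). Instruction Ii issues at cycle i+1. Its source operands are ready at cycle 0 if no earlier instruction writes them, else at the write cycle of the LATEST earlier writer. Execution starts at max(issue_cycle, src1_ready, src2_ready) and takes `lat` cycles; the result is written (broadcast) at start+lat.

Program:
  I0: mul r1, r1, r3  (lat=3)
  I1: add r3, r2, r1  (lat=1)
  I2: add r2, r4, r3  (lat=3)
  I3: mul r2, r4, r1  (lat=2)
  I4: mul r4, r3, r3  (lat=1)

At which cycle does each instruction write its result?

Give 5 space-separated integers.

I0 mul r1: issue@1 deps=(None,None) exec_start@1 write@4
I1 add r3: issue@2 deps=(None,0) exec_start@4 write@5
I2 add r2: issue@3 deps=(None,1) exec_start@5 write@8
I3 mul r2: issue@4 deps=(None,0) exec_start@4 write@6
I4 mul r4: issue@5 deps=(1,1) exec_start@5 write@6

Answer: 4 5 8 6 6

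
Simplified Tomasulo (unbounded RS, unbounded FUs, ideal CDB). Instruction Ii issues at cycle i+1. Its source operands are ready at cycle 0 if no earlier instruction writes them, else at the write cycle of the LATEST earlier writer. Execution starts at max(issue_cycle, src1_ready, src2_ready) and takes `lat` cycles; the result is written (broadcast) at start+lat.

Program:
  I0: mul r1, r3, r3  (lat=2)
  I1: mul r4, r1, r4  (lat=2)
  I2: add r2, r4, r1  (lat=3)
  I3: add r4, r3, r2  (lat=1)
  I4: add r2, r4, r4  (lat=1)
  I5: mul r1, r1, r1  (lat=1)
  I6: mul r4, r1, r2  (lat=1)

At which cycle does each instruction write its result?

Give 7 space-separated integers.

I0 mul r1: issue@1 deps=(None,None) exec_start@1 write@3
I1 mul r4: issue@2 deps=(0,None) exec_start@3 write@5
I2 add r2: issue@3 deps=(1,0) exec_start@5 write@8
I3 add r4: issue@4 deps=(None,2) exec_start@8 write@9
I4 add r2: issue@5 deps=(3,3) exec_start@9 write@10
I5 mul r1: issue@6 deps=(0,0) exec_start@6 write@7
I6 mul r4: issue@7 deps=(5,4) exec_start@10 write@11

Answer: 3 5 8 9 10 7 11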